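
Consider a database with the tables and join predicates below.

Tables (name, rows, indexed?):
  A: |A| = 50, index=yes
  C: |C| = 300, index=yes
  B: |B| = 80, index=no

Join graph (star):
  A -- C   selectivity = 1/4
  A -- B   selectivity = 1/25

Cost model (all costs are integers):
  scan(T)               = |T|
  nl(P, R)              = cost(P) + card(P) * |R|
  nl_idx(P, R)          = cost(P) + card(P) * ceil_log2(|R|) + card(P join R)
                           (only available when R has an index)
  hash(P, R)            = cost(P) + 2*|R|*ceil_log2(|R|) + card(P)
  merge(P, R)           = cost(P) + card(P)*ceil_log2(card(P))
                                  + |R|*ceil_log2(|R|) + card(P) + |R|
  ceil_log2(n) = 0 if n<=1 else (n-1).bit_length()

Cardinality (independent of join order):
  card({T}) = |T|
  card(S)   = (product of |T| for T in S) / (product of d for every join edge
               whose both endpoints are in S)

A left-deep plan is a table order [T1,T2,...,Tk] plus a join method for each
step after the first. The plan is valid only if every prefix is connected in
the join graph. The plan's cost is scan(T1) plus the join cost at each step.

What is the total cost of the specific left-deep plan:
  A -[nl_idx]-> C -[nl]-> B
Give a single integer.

step 1: scan A: cost=50, card=50
step 2: join C via nl_idx
    card(P join C) = 50*300/(4) = 3750
    cost = 50 + 50*9 + 3750 = 4250
step 3: join B via nl
    card(P join B) = 3750*80/(25) = 12000
    cost = 4250 + 3750*80 = 304250

304250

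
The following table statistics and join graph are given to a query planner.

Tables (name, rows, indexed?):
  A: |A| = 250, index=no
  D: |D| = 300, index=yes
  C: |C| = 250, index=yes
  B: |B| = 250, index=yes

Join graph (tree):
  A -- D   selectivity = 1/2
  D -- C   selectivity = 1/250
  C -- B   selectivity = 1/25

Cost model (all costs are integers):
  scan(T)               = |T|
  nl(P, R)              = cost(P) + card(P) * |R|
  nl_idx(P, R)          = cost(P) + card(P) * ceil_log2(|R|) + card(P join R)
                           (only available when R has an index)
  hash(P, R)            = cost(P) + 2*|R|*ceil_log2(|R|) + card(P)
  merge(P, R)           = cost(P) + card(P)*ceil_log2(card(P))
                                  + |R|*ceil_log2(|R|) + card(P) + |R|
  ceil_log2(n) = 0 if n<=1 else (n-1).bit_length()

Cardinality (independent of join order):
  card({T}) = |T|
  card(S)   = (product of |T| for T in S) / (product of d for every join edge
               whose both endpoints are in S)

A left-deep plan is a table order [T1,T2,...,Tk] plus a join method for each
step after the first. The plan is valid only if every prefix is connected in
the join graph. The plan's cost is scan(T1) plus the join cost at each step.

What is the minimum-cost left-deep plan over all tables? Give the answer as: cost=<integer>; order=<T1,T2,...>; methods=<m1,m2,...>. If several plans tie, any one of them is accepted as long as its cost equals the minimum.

cost=14100; order=C,D,B,A; methods=nl_idx,hash,hash

Selinger DP (subsets sized 1..n):
  {A}: scan cost=250, card=250
  {D}: scan cost=300, card=300
  {C}: scan cost=250, card=250
  {B}: scan cost=250, card=250
  {AD}: card=37500; try (A,hash)→4600, (D,merge)→5500, (A,merge)→5550, (D,hash)→5900, (D,nl_idx)→40000, (D,nl)→75250 …(+1); best=4600 via (A,hash)
  {CD}: card=300; try (D,nl_idx)→2800, (C,nl_idx)→3000, (C,hash)→4600, (D,merge)→5500, (C,merge)→5550, (D,hash)→5900 …(+2); best=2800 via (D,nl_idx)
  {BC}: card=2500; try (C,hash)→4500, (B,hash)→4500, (C,merge)→4750, (C,nl_idx)→4750, (B,merge)→4750, (B,nl_idx)→4750 …(+2); best=4500 via (C,hash)
  {ACD}: card=37500; try (A,hash)→7100, (A,merge)→8050, (C,hash)→46100, (A,nl)→77800, (C,nl_idx)→342100, (C,merge)→644350 …(+1); best=7100 via (A,hash)
  {BCD}: card=3000; try (B,hash)→7100, (B,merge)→8050, (B,nl_idx)→8200, (D,hash)→12400, (D,nl_idx)→30000, (D,merge)→40000 …(+2); best=7100 via (B,hash)
  {ABCD}: card=375000; try (A,hash)→14100, (A,merge)→48350, (B,hash)→48600, (B,merge)→646850, (B,nl_idx)→682100, (A,nl)→757100 …(+1); best=14100 via (A,hash)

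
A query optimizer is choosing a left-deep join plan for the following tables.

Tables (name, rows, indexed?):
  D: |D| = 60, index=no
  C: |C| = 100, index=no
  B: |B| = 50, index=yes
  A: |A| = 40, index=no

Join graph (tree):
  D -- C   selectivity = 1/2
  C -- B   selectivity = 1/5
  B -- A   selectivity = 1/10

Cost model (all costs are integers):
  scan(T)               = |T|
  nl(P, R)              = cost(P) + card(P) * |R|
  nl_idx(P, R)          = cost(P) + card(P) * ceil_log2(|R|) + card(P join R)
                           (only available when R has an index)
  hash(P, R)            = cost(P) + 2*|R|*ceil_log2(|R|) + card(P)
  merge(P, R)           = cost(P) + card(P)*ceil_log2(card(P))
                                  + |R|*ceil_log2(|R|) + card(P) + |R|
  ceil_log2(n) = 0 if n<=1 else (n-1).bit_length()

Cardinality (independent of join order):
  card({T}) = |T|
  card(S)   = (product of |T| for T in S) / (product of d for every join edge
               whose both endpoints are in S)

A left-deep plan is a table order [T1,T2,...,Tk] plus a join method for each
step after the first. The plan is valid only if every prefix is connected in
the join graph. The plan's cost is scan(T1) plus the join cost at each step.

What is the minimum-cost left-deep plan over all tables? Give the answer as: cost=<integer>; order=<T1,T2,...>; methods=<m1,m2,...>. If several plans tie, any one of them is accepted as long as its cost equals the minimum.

Selinger DP (subsets sized 1..n):
  {D}: scan cost=60, card=60
  {C}: scan cost=100, card=100
  {B}: scan cost=50, card=50
  {A}: scan cost=40, card=40
  {CD}: card=3000; try (D,hash)→920, (C,merge)→1280, (D,merge)→1320, (C,hash)→1520, (C,nl)→6060, (D,nl)→6100; best=920 via (D,hash)
  {BC}: card=1000; try (B,hash)→800, (C,merge)→1200, (B,merge)→1250, (C,hash)→1500, (B,nl_idx)→1700, (C,nl)→5050 …(+1); best=800 via (B,hash)
  {AB}: card=200; try (B,nl_idx)→480, (A,hash)→580, (B,merge)→670, (B,hash)→680, (A,merge)→680, (B,nl)→2040 …(+1); best=480 via (B,nl_idx)
  {BCD}: card=30000; try (D,hash)→2520, (B,hash)→4520, (D,merge)→12220, (B,merge)→40270, (B,nl_idx)→48920, (D,nl)→60800 …(+1); best=2520 via (D,hash)
  {ABC}: card=4000; try (C,hash)→2080, (A,hash)→2280, (C,merge)→3080, (A,merge)→12080, (C,nl)→20480, (A,nl)→40800; best=2080 via (C,hash)
  {ABCD}: card=120000; try (D,hash)→6800, (A,hash)→33000, (D,merge)→54500, (D,nl)→242080, (A,merge)→482800, (A,nl)→1202520; best=6800 via (D,hash)

cost=6800; order=A,B,C,D; methods=nl_idx,hash,hash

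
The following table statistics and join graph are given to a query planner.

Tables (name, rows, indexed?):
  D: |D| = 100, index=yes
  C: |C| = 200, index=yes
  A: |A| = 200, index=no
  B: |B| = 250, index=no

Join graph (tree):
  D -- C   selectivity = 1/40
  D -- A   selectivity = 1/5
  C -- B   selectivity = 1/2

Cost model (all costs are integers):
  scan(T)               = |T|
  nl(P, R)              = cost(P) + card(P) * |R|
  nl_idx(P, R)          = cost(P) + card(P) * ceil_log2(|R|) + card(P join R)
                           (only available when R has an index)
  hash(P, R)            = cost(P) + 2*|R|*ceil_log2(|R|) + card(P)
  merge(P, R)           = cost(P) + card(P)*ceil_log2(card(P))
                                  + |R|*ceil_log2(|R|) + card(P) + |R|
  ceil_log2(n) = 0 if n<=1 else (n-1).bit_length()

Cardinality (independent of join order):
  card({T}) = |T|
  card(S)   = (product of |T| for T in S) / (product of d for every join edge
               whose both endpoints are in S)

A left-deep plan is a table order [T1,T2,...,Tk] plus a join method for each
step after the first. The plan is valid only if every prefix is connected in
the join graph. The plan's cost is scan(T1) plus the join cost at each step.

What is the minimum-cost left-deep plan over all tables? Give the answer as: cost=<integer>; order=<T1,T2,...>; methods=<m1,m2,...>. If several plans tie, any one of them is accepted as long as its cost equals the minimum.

Selinger DP (subsets sized 1..n):
  {D}: scan cost=100, card=100
  {C}: scan cost=200, card=200
  {A}: scan cost=200, card=200
  {B}: scan cost=250, card=250
  {CD}: card=500; try (C,nl_idx)→1400, (D,hash)→1800, (D,nl_idx)→2100, (C,merge)→2700, (D,merge)→2800, (C,hash)→3400 …(+2); best=1400 via (C,nl_idx)
  {AD}: card=4000; try (D,hash)→1800, (A,merge)→2700, (D,merge)→2800, (A,hash)→3400, (D,nl_idx)→5600, (A,nl)→20100 …(+1); best=1800 via (D,hash)
  {BC}: card=25000; try (C,hash)→3700, (B,merge)→4250, (C,merge)→4300, (B,hash)→4400, (C,nl_idx)→27250, (B,nl)→50200 …(+1); best=3700 via (C,hash)
  {ACD}: card=20000; try (A,hash)→5100, (A,merge)→8200, (C,hash)→9000, (C,nl_idx)→53800, (C,merge)→55600, (A,nl)→101400 …(+1); best=5100 via (A,hash)
  {BCD}: card=62500; try (B,hash)→5900, (B,merge)→8650, (D,hash)→30100, (B,nl)→126400, (D,nl_idx)→241200, (D,merge)→404500 …(+1); best=5900 via (B,hash)
  {ABCD}: card=2500000; try (B,hash)→29100, (A,hash)→71600, (B,merge)→327350, (A,merge)→1070200, (B,nl)→5005100, (A,nl)→12505900; best=29100 via (B,hash)

cost=29100; order=D,C,A,B; methods=nl_idx,hash,hash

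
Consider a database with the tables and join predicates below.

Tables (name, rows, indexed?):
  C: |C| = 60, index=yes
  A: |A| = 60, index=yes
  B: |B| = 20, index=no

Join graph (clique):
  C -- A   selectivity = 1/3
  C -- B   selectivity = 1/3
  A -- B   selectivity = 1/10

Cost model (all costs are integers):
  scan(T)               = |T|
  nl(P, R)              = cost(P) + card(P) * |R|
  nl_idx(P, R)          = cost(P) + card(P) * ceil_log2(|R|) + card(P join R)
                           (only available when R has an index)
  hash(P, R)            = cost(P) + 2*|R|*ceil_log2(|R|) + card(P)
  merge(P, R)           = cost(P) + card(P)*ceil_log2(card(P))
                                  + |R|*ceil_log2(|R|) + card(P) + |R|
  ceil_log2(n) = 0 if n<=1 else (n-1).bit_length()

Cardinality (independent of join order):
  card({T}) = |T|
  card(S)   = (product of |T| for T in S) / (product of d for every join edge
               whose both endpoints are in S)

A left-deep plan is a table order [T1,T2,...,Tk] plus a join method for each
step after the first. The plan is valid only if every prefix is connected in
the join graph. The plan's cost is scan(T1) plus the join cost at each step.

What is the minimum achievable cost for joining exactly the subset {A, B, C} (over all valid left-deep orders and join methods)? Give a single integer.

1100

Selinger DP over subsets of {A,B,C}:
  {C}: scan cost=60, card=60
  {A}: scan cost=60, card=60
  {B}: scan cost=20, card=20
  {AC}: card=1200; try (C,hash)→840, (A,hash)→840, (C,merge)→900, (A,merge)→900, (C,nl_idx)→1620, (A,nl_idx)→1620 …(+2); best=840 via (C,hash)
  {BC}: card=400; try (B,hash)→320, (C,nl_idx)→540, (C,merge)→560, (B,merge)→600, (C,hash)→760, (C,nl)→1220 …(+1); best=320 via (B,hash)
  {AB}: card=120; try (A,nl_idx)→260, (B,hash)→320, (A,merge)→560, (B,merge)→600, (A,hash)→760, (A,nl)→1220 …(+1); best=260 via (A,nl_idx)
  {ABC}: card=800; try (C,hash)→1100, (A,hash)→1440, (C,merge)→1640, (C,nl_idx)→1780, (B,hash)→2240, (A,nl_idx)→3520 …(+5); best=1100 via (C,hash)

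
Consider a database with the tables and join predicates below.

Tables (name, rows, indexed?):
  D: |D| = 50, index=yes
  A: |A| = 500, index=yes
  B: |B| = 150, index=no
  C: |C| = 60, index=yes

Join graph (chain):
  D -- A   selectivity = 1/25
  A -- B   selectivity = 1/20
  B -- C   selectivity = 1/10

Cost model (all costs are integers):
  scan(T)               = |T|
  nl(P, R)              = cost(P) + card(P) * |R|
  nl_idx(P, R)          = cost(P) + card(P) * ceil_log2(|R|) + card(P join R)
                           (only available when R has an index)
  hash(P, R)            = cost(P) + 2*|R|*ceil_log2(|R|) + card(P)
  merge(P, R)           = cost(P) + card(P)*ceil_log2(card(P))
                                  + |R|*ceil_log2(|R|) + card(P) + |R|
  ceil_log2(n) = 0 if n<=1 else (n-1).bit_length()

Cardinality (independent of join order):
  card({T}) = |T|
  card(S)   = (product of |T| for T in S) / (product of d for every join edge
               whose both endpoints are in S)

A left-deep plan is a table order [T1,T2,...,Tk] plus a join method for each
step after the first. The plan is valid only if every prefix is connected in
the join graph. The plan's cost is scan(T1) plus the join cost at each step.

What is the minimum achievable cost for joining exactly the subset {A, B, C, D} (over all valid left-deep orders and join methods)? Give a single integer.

Selinger DP over subsets of {A,B,C,D}:
  {D}: scan cost=50, card=50
  {A}: scan cost=500, card=500
  {B}: scan cost=150, card=150
  {C}: scan cost=60, card=60
  {AD}: card=1000; try (A,nl_idx)→1500, (D,hash)→1600, (D,nl_idx)→4500, (A,merge)→5400, (D,merge)→5850, (A,hash)→9100 …(+2); best=1500 via (A,nl_idx)
  {AB}: card=3750; try (B,hash)→3400, (A,nl_idx)→5250, (A,merge)→6500, (B,merge)→6850, (A,hash)→9300, (A,nl)→75150 …(+1); best=3400 via (B,hash)
  {BC}: card=900; try (C,hash)→1020, (B,merge)→1830, (C,merge)→1920, (C,nl_idx)→1950, (B,hash)→2520, (B,nl)→9060 …(+1); best=1020 via (C,hash)
  {ABD}: card=7500; try (B,hash)→4900, (D,hash)→7750, (B,merge)→13850, (D,nl_idx)→33400, (D,merge)→52500, (B,nl)→151500 …(+1); best=4900 via (B,hash)
  {ABC}: card=22500; try (C,hash)→7870, (A,hash)→10920, (A,merge)→15920, (A,nl_idx)→31620, (C,nl_idx)→48400, (C,merge)→52570 …(+2); best=7870 via (C,hash)
  {ABCD}: card=45000; try (C,hash)→13120, (D,hash)→30970, (C,nl_idx)→94900, (C,merge)→110320, (D,nl_idx)→187870, (D,merge)→368220 …(+2); best=13120 via (C,hash)

13120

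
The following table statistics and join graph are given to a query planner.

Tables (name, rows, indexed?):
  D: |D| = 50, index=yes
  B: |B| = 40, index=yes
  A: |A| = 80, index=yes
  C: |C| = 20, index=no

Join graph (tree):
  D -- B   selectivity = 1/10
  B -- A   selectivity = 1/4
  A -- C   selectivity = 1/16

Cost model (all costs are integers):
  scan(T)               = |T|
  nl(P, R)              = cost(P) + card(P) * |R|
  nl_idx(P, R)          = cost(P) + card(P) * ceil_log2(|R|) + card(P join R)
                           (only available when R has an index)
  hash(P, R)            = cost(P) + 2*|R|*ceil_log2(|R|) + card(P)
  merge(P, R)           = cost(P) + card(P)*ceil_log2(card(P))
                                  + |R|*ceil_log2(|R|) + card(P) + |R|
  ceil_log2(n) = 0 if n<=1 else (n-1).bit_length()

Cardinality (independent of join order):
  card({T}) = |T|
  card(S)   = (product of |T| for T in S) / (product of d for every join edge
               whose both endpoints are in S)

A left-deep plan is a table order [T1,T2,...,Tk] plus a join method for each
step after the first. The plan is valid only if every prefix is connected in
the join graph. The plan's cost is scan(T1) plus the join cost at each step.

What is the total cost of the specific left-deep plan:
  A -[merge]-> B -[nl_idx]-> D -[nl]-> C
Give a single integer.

89800

step 1: scan A: cost=80, card=80
step 2: join B via merge
    card(P join B) = 80*40/(4) = 800
    cost = 80 + 80*7 + 40*6 + 80 + 40 = 1000
step 3: join D via nl_idx
    card(P join D) = 800*50/(10) = 4000
    cost = 1000 + 800*6 + 4000 = 9800
step 4: join C via nl
    card(P join C) = 4000*20/(16) = 5000
    cost = 9800 + 4000*20 = 89800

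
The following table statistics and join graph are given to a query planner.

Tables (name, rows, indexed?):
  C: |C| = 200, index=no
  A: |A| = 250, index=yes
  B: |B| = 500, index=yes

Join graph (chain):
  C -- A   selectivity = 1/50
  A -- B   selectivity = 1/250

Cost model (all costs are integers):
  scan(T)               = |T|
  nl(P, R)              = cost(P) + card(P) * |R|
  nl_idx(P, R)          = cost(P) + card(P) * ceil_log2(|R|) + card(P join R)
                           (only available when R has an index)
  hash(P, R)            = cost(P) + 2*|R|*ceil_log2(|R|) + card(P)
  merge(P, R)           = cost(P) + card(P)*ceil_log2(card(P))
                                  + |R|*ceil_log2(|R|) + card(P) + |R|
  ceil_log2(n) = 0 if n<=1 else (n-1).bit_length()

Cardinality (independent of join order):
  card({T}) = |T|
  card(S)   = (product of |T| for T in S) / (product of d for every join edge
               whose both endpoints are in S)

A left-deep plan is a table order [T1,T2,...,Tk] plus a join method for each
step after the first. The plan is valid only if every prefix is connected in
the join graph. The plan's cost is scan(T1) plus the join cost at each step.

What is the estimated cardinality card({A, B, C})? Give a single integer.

Tables in S: A(250), B(500), C(200)
Edges inside S: C-A(d=50), A-B(d=250)
numerator = 250 * 500 * 200 = 25000000
denominator = 50 * 250 = 12500
card(S) = 25000000 / 12500 = 2000

2000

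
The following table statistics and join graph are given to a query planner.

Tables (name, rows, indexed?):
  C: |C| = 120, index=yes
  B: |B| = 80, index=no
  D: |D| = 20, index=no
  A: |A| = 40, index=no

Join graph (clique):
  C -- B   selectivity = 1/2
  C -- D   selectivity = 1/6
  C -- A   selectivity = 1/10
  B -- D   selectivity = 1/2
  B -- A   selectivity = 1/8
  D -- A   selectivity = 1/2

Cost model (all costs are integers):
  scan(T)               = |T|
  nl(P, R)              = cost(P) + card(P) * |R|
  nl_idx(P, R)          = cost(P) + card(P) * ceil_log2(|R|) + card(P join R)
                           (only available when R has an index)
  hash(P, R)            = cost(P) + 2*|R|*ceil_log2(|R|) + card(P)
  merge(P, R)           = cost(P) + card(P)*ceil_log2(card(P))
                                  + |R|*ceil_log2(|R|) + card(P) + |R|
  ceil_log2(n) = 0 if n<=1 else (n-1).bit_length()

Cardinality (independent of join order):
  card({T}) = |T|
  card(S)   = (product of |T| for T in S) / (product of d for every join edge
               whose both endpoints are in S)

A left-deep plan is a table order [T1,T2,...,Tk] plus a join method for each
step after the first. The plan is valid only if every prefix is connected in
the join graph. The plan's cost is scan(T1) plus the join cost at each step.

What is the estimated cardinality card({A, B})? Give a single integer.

Tables in S: A(40), B(80)
Edges inside S: B-A(d=8)
numerator = 40 * 80 = 3200
denominator = 8 = 8
card(S) = 3200 / 8 = 400

400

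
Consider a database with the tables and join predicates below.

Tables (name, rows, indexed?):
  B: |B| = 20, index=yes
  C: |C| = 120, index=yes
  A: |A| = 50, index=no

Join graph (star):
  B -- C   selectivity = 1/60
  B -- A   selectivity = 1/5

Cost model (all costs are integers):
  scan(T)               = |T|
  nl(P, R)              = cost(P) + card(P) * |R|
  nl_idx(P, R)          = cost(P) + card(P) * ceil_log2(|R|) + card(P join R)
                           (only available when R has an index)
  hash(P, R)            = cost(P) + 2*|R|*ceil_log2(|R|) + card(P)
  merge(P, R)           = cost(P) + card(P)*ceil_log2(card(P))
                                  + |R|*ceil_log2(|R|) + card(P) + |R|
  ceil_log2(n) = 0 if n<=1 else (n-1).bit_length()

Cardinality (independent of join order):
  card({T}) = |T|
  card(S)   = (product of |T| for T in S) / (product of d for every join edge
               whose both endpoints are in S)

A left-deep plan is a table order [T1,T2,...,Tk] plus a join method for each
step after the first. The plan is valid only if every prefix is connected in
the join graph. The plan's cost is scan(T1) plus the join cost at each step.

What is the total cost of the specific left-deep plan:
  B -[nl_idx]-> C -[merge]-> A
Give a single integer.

830

step 1: scan B: cost=20, card=20
step 2: join C via nl_idx
    card(P join C) = 20*120/(60) = 40
    cost = 20 + 20*7 + 40 = 200
step 3: join A via merge
    card(P join A) = 40*50/(5) = 400
    cost = 200 + 40*6 + 50*6 + 40 + 50 = 830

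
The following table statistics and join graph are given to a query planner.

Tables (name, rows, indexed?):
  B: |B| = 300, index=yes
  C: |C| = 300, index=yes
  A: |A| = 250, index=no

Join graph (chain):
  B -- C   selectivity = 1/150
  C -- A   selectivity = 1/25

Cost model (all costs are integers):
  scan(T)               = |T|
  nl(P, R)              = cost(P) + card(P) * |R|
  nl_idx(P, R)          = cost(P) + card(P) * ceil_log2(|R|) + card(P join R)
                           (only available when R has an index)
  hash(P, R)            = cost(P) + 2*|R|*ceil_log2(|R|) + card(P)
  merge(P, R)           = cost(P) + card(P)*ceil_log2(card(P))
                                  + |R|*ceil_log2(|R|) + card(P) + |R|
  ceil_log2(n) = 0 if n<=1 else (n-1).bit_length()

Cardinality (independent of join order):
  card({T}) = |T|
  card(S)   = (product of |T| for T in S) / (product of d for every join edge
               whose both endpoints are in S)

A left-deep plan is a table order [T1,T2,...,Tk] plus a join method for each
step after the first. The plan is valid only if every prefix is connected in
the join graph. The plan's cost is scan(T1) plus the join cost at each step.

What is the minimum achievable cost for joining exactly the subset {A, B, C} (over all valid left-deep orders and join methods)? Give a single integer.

8200

Selinger DP over subsets of {A,B,C}:
  {B}: scan cost=300, card=300
  {C}: scan cost=300, card=300
  {A}: scan cost=250, card=250
  {BC}: card=600; try (C,nl_idx)→3600, (B,nl_idx)→3600, (C,hash)→6000, (B,hash)→6000, (C,merge)→6300, (B,merge)→6300 …(+2); best=3600 via (C,nl_idx)
  {AC}: card=3000; try (A,hash)→4600, (C,merge)→5500, (C,nl_idx)→5500, (A,merge)→5550, (C,hash)→5900, (C,nl)→75250 …(+1); best=4600 via (A,hash)
  {ABC}: card=6000; try (A,hash)→8200, (A,merge)→12450, (B,hash)→13000, (B,nl_idx)→37600, (B,merge)→46600, (A,nl)→153600 …(+1); best=8200 via (A,hash)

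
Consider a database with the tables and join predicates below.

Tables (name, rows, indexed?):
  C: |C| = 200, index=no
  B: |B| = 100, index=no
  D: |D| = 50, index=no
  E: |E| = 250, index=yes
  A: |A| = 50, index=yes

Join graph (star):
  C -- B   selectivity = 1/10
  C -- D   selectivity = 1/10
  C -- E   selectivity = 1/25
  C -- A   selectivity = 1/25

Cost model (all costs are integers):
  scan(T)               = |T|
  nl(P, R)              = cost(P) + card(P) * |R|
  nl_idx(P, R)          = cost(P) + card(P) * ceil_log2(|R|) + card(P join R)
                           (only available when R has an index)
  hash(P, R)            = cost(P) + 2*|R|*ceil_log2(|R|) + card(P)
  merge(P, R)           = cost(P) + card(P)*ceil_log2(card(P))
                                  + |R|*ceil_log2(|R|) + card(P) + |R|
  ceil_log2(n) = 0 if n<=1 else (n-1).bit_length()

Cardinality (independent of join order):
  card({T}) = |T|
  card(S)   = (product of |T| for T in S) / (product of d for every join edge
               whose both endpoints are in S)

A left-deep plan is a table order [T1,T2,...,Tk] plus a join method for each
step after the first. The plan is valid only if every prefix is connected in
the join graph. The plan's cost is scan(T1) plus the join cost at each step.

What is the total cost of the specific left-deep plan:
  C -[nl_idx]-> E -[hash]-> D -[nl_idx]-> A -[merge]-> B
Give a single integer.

407200

step 1: scan C: cost=200, card=200
step 2: join E via nl_idx
    card(P join E) = 200*250/(25) = 2000
    cost = 200 + 200*8 + 2000 = 3800
step 3: join D via hash
    card(P join D) = 2000*50/(10) = 10000
    cost = 3800 + 2*50*6 + 2000 = 6400
step 4: join A via nl_idx
    card(P join A) = 10000*50/(25) = 20000
    cost = 6400 + 10000*6 + 20000 = 86400
step 5: join B via merge
    card(P join B) = 20000*100/(10) = 200000
    cost = 86400 + 20000*15 + 100*7 + 20000 + 100 = 407200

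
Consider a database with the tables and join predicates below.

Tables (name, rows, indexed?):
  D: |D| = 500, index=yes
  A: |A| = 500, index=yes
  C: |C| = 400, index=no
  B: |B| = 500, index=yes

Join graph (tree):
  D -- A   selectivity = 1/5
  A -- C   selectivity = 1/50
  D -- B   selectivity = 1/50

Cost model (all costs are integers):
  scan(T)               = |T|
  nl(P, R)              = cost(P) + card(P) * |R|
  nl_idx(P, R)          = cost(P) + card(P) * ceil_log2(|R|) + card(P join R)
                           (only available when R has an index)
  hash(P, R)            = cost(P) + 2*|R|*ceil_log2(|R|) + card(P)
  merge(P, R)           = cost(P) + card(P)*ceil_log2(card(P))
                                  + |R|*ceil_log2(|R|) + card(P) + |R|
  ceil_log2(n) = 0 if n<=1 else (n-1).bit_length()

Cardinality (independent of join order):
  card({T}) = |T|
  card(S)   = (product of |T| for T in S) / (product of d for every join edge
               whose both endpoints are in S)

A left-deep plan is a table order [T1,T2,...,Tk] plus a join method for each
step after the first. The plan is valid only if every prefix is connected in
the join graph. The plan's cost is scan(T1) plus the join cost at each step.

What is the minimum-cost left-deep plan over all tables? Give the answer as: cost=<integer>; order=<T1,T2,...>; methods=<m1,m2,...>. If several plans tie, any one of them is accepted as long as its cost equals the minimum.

Selinger DP (subsets sized 1..n):
  {D}: scan cost=500, card=500
  {A}: scan cost=500, card=500
  {C}: scan cost=400, card=400
  {B}: scan cost=500, card=500
  {AD}: card=50000; try (D,hash)→10000, (A,hash)→10000, (D,merge)→10500, (A,merge)→10500, (D,nl_idx)→55000, (A,nl_idx)→55000 …(+2); best=10000 via (D,hash)
  {BD}: card=5000; try (D,hash)→10000, (D,nl_idx)→10000, (B,hash)→10000, (B,nl_idx)→10000, (D,merge)→10500, (B,merge)→10500 …(+2); best=10000 via (D,hash)
  {AC}: card=4000; try (A,nl_idx)→8000, (C,hash)→8200, (A,merge)→9400, (C,merge)→9500, (A,hash)→9800, (A,nl)→200400 …(+1); best=8000 via (A,nl_idx)
  {ACD}: card=400000; try (D,hash)→21000, (D,merge)→65000, (C,hash)→67200, (D,nl_idx)→444000, (C,merge)→864000, (D,nl)→2008000 …(+1); best=21000 via (D,hash)
  {ABD}: card=500000; try (A,hash)→24000, (B,hash)→69000, (A,merge)→85000, (A,nl_idx)→555000, (B,merge)→865000, (B,nl_idx)→960000 …(+2); best=24000 via (A,hash)
  {ABCD}: card=4000000; try (B,hash)→430000, (C,hash)→531200, (B,nl_idx)→7621000, (B,merge)→8026000, (C,merge)→10028000, (B,nl)→200021000 …(+1); best=430000 via (B,hash)

cost=430000; order=C,A,D,B; methods=nl_idx,hash,hash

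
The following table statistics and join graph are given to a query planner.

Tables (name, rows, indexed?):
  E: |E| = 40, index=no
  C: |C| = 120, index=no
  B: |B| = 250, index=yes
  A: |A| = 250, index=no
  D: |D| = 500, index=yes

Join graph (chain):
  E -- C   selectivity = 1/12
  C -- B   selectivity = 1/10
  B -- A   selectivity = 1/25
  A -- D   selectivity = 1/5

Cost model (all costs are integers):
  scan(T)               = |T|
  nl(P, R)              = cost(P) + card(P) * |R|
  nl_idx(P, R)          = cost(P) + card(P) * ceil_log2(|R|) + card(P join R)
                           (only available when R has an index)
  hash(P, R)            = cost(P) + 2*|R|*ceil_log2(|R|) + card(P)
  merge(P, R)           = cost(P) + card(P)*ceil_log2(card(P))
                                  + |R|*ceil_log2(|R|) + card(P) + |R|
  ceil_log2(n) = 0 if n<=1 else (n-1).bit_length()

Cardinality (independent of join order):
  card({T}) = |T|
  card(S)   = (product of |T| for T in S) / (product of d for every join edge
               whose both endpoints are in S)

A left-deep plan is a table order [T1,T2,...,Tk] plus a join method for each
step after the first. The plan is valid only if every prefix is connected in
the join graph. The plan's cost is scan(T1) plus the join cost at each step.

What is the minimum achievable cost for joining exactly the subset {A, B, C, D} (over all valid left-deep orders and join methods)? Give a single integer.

Selinger DP over subsets of {A,B,C,D}:
  {C}: scan cost=120, card=120
  {B}: scan cost=250, card=250
  {A}: scan cost=250, card=250
  {D}: scan cost=500, card=500
  {BC}: card=3000; try (C,hash)→2180, (B,merge)→3330, (C,merge)→3460, (B,nl_idx)→4080, (B,hash)→4240, (B,nl)→30120 …(+1); best=2180 via (C,hash)
  {AB}: card=2500; try (B,hash)→4500, (A,hash)→4500, (B,merge)→4750, (B,nl_idx)→4750, (A,merge)→4750, (B,nl)→62750 …(+1); best=4500 via (B,hash)
  {AD}: card=25000; try (A,hash)→5000, (D,merge)→7500, (A,merge)→7750, (D,hash)→9500, (D,nl_idx)→27500, (D,nl)→125250 …(+1); best=5000 via (A,hash)
  {ABC}: card=30000; try (C,hash)→8680, (A,hash)→9180, (C,merge)→37960, (A,merge)→43430, (C,nl)→304500, (A,nl)→752180; best=8680 via (C,hash)
  {ABD}: card=250000; try (D,hash)→16000, (B,hash)→34000, (D,merge)→42000, (D,nl_idx)→277000, (B,merge)→407250, (B,nl_idx)→455000 …(+2); best=16000 via (D,hash)
  {ABCD}: card=3000000; try (D,hash)→47680, (C,hash)→267680, (D,merge)→493680, (D,nl_idx)→3278680, (C,merge)→4766960, (D,nl)→15008680 …(+1); best=47680 via (D,hash)

47680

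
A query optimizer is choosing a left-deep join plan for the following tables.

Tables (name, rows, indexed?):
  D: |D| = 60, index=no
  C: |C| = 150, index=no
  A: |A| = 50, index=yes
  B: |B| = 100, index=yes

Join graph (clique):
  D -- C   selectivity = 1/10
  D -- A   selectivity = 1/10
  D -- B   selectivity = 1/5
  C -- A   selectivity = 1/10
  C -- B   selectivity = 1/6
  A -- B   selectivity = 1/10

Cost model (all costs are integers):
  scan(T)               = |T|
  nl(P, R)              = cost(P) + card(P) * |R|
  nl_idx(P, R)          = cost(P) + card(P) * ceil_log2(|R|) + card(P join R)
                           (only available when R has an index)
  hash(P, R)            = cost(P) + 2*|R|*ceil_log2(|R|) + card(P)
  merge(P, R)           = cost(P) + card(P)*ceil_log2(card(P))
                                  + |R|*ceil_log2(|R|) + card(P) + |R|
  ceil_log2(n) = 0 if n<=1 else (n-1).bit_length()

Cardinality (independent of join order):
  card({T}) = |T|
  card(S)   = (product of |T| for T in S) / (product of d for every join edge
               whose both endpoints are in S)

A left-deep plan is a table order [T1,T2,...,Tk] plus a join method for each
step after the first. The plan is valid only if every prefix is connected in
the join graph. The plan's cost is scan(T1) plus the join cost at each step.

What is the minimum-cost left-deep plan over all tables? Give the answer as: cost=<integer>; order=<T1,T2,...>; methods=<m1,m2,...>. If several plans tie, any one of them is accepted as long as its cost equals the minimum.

Selinger DP (subsets sized 1..n):
  {D}: scan cost=60, card=60
  {C}: scan cost=150, card=150
  {A}: scan cost=50, card=50
  {B}: scan cost=100, card=100
  {CD}: card=900; try (D,hash)→1020, (C,merge)→1830, (D,merge)→1920, (C,hash)→2520, (C,nl)→9060, (D,nl)→9150; best=1020 via (D,hash)
  {AD}: card=300; try (A,hash)→720, (A,nl_idx)→720, (D,hash)→820, (D,merge)→820, (A,merge)→830, (D,nl)→3050 …(+1); best=720 via (A,hash)
  {BD}: card=1200; try (D,hash)→920, (B,merge)→1280, (D,merge)→1320, (B,hash)→1520, (B,nl_idx)→1680, (B,nl)→6060 …(+1); best=920 via (D,hash)
  {AC}: card=750; try (A,hash)→900, (C,merge)→1750, (A,nl_idx)→1800, (A,merge)→1850, (C,hash)→2500, (C,nl)→7550 …(+1); best=900 via (A,hash)
  {BC}: card=2500; try (B,hash)→1700, (C,merge)→2250, (B,merge)→2300, (C,hash)→2600, (B,nl_idx)→3700, (C,nl)→15100 …(+1); best=1700 via (B,hash)
  {AB}: card=500; try (A,hash)→800, (B,nl_idx)→900, (B,merge)→1200, (A,nl_idx)→1200, (A,merge)→1250, (B,hash)→1500 …(+2); best=800 via (A,hash)
  {ACD}: card=450; try (D,hash)→2370, (A,hash)→2520, (C,hash)→3420, (C,merge)→5070, (A,nl_idx)→6870, (D,merge)→9570 …(+4); best=2370 via (D,hash)
  {BCD}: card=3000; try (B,hash)→3320, (C,hash)→4520, (D,hash)→4920, (B,nl_idx)→10320, (B,merge)→11720, (C,merge)→16670 …(+4); best=3320 via (B,hash)
  {ABD}: card=600; try (D,hash)→2020, (B,hash)→2420, (A,hash)→2720, (B,nl_idx)→3420, (B,merge)→4520, (D,merge)→6220 …(+5); best=2020 via (D,hash)
  {ABC}: card=1250; try (B,hash)→3050, (C,hash)→3700, (A,hash)→4800, (C,merge)→7150, (B,nl_idx)→7400, (B,merge)→9950 …(+5); best=3050 via (B,hash)
  {ABCD}: card=150; try (B,hash)→4220, (D,hash)→5020, (C,hash)→5020, (B,nl_idx)→5670, (A,hash)→6920, (B,merge)→7670 …(+8); best=4220 via (B,hash)

cost=4220; order=C,A,D,B; methods=hash,hash,hash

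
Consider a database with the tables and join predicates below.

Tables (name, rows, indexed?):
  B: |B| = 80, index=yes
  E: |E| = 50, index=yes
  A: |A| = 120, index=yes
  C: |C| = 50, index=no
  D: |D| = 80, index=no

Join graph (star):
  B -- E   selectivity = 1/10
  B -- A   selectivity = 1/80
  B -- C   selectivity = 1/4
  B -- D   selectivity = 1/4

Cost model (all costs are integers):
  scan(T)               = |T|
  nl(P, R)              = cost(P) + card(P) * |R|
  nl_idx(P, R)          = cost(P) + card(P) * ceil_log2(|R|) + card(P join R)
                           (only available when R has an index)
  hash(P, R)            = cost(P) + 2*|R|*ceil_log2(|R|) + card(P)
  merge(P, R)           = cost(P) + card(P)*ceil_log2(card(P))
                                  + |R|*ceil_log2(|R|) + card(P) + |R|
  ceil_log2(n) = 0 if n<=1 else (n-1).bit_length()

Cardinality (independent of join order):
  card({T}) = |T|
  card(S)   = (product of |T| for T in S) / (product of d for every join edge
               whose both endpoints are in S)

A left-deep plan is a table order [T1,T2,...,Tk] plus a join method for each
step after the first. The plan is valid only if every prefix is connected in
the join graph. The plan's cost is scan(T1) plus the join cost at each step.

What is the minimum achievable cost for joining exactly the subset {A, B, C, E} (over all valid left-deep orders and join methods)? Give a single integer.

2680

Selinger DP over subsets of {A,B,C,E}:
  {B}: scan cost=80, card=80
  {E}: scan cost=50, card=50
  {A}: scan cost=120, card=120
  {C}: scan cost=50, card=50
  {BE}: card=400; try (E,hash)→760, (B,nl_idx)→800, (E,nl_idx)→960, (B,merge)→1040, (E,merge)→1070, (B,hash)→1220 …(+2); best=760 via (E,hash)
  {AB}: card=120; try (A,nl_idx)→760, (B,nl_idx)→1080, (B,hash)→1360, (A,merge)→1680, (B,merge)→1720, (A,hash)→1840 …(+2); best=760 via (A,nl_idx)
  {BC}: card=1000; try (C,hash)→760, (B,merge)→1040, (C,merge)→1070, (B,hash)→1220, (B,nl_idx)→1400, (B,nl)→4050 …(+1); best=760 via (C,hash)
  {ABE}: card=600; try (E,hash)→1480, (E,merge)→2070, (E,nl_idx)→2080, (A,hash)→2840, (A,nl_idx)→4160, (A,merge)→5720 …(+2); best=1480 via (E,hash)
  {BCE}: card=5000; try (C,hash)→1760, (E,hash)→2360, (C,merge)→5110, (E,nl_idx)→11760, (E,merge)→12110, (C,nl)→20760 …(+1); best=1760 via (C,hash)
  {ABC}: card=1500; try (C,hash)→1480, (C,merge)→2070, (A,hash)→3440, (C,nl)→6760, (A,nl_idx)→9260, (A,merge)→12720 …(+1); best=1480 via (C,hash)
  {ABCE}: card=7500; try (C,hash)→2680, (E,hash)→3580, (C,merge)→8430, (A,hash)→8440, (E,nl_idx)→17980, (E,merge)→19830 …(+5); best=2680 via (C,hash)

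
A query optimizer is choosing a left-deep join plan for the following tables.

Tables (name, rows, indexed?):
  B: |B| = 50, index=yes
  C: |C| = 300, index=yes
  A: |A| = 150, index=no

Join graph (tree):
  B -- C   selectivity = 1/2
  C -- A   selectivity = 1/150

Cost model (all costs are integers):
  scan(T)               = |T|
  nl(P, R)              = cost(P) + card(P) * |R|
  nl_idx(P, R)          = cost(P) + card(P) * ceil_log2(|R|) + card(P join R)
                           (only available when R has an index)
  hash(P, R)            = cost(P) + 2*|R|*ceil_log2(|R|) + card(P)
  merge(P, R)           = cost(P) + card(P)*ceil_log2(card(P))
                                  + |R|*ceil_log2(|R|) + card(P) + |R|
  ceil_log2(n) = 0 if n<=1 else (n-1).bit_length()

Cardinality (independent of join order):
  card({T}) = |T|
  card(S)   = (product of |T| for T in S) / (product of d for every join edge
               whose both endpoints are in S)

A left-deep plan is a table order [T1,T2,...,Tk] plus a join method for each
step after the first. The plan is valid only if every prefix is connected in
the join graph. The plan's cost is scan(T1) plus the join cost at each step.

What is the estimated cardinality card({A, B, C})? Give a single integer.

7500

Tables in S: A(150), B(50), C(300)
Edges inside S: B-C(d=2), C-A(d=150)
numerator = 150 * 50 * 300 = 2250000
denominator = 2 * 150 = 300
card(S) = 2250000 / 300 = 7500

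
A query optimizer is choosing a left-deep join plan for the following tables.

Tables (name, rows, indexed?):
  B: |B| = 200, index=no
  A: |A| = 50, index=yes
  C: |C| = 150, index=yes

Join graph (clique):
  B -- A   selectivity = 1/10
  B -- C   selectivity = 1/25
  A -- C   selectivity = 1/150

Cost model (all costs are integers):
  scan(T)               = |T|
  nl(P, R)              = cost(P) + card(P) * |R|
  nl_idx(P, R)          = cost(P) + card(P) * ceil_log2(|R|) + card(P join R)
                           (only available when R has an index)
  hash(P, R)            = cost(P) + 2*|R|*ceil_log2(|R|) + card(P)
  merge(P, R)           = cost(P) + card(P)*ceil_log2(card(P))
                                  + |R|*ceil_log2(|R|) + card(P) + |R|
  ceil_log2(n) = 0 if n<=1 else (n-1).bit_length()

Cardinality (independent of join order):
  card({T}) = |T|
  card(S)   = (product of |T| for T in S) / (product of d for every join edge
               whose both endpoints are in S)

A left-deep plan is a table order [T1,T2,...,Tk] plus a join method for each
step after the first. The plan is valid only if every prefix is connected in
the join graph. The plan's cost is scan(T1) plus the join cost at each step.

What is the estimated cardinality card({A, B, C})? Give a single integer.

Tables in S: A(50), B(200), C(150)
Edges inside S: B-A(d=10), B-C(d=25), A-C(d=150)
numerator = 50 * 200 * 150 = 1500000
denominator = 10 * 25 * 150 = 37500
card(S) = 1500000 / 37500 = 40

40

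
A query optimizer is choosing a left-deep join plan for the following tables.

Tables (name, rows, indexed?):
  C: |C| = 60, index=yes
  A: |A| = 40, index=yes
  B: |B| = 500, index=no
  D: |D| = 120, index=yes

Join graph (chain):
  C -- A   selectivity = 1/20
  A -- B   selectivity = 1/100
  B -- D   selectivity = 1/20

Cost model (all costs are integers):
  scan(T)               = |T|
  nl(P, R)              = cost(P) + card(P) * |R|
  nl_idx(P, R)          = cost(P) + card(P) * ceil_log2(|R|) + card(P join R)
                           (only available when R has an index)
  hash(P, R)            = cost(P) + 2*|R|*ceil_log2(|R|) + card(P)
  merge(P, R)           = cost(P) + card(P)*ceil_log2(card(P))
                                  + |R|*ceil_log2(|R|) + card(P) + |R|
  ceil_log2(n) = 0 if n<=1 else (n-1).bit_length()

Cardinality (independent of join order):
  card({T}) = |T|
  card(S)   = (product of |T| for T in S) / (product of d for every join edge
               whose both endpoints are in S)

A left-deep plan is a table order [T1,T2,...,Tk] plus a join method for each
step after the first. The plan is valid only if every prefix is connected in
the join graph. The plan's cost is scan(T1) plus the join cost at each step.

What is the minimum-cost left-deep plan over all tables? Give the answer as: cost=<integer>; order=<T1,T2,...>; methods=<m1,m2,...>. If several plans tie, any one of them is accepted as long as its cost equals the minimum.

cost=4680; order=B,A,C,D; methods=hash,hash,hash

Selinger DP (subsets sized 1..n):
  {C}: scan cost=60, card=60
  {A}: scan cost=40, card=40
  {B}: scan cost=500, card=500
  {D}: scan cost=120, card=120
  {AC}: card=120; try (C,nl_idx)→400, (A,nl_idx)→540, (A,hash)→600, (C,merge)→740, (A,merge)→760, (C,hash)→800 …(+2); best=400 via (C,nl_idx)
  {AB}: card=200; try (A,hash)→1480, (A,nl_idx)→3700, (B,merge)→5320, (A,merge)→5780, (B,hash)→9080, (B,nl)→20040 …(+1); best=1480 via (A,hash)
  {BD}: card=3000; try (D,hash)→2680, (B,merge)→6080, (D,merge)→6460, (D,nl_idx)→7000, (B,hash)→9240, (B,nl)→60120 …(+1); best=2680 via (D,hash)
  {ABC}: card=600; try (C,hash)→2400, (C,nl_idx)→3280, (C,merge)→3700, (B,merge)→6360, (B,hash)→9520, (C,nl)→13480 …(+1); best=2400 via (C,hash)
  {ABD}: card=1200; try (D,hash)→3360, (D,nl_idx)→4080, (D,merge)→4240, (A,hash)→6160, (A,nl_idx)→21880, (D,nl)→25480 …(+2); best=3360 via (D,hash)
  {ABCD}: card=3600; try (D,hash)→4680, (C,hash)→5280, (D,merge)→9960, (D,nl_idx)→10200, (C,nl_idx)→14160, (C,merge)→18180 …(+2); best=4680 via (D,hash)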